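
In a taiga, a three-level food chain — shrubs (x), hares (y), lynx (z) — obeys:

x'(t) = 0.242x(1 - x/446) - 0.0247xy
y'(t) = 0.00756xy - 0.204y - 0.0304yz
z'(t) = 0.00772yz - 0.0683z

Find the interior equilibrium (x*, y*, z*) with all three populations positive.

x* ≈ 43.3, y* ≈ 8.85, z* ≈ 4.05

From dz/dt = 0: 0.00772y* = 0.0683, so y* = 8.85.
From dx/dt = 0: 0.242(1 - x*/446) = 0.0247·8.85, giving x* = 446·(1 - 0.903) = 43.3.
From dy/dt = 0: 0.00756·43.3 - 0.204 = 0.0304z*, so z* = 0.123/0.0304 = 4.05.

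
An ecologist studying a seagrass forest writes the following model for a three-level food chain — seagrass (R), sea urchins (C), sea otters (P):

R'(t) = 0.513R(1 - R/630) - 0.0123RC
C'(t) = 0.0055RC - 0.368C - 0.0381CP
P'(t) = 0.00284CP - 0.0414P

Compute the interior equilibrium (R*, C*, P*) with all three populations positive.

From dP/dt = 0: 0.00284C* = 0.0414, so C* = 14.6.
From dR/dt = 0: 0.513(1 - R*/630) = 0.0123·14.6, giving R* = 630·(1 - 0.35) = 410.
From dC/dt = 0: 0.0055·410 - 0.368 = 0.0381P*, so P* = 1.89/0.0381 = 49.5.

R* ≈ 410, C* ≈ 14.6, P* ≈ 49.5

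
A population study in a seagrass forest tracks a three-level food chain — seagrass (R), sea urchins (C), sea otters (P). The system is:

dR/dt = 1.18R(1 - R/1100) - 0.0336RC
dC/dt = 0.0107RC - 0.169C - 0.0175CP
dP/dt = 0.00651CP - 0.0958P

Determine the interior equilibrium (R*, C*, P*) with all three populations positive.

From dP/dt = 0: 0.00651C* = 0.0958, so C* = 14.7.
From dR/dt = 0: 1.18(1 - R*/1100) = 0.0336·14.7, giving R* = 1100·(1 - 0.419) = 639.
From dC/dt = 0: 0.0107·639 - 0.169 = 0.0175P*, so P* = 6.67/0.0175 = 381.

R* ≈ 639, C* ≈ 14.7, P* ≈ 381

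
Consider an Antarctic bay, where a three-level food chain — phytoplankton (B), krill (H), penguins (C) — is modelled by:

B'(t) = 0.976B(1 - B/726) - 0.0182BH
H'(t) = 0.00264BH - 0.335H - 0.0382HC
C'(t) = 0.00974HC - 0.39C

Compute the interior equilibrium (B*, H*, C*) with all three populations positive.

B* ≈ 184, H* ≈ 40, C* ≈ 3.94

From dC/dt = 0: 0.00974H* = 0.39, so H* = 40.
From dB/dt = 0: 0.976(1 - B*/726) = 0.0182·40, giving B* = 726·(1 - 0.747) = 184.
From dH/dt = 0: 0.00264·184 - 0.335 = 0.0382C*, so C* = 0.151/0.0382 = 3.94.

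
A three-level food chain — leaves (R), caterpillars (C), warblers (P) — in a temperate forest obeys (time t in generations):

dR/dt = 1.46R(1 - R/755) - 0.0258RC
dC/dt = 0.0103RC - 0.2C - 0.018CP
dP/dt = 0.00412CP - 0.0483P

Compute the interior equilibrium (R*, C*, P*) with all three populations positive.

From dP/dt = 0: 0.00412C* = 0.0483, so C* = 11.7.
From dR/dt = 0: 1.46(1 - R*/755) = 0.0258·11.7, giving R* = 755·(1 - 0.207) = 599.
From dC/dt = 0: 0.0103·599 - 0.2 = 0.018P*, so P* = 5.97/0.018 = 331.

R* ≈ 599, C* ≈ 11.7, P* ≈ 331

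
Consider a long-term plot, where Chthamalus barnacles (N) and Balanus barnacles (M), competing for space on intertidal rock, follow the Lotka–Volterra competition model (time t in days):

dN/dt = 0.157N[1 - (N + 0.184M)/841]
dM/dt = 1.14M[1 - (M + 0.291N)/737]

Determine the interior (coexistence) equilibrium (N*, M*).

N* ≈ 745, M* ≈ 520

Setting both brackets to zero gives the nullclines N + 0.184M = 841 and 0.291N + M = 737.
Substituting M = 737 - 0.291N into the first: N(1 - 0.184·0.291) = 841 - 0.184·737.
So N* = 705/0.946 = 745, and then M* = 737 - 0.291·745 = 520.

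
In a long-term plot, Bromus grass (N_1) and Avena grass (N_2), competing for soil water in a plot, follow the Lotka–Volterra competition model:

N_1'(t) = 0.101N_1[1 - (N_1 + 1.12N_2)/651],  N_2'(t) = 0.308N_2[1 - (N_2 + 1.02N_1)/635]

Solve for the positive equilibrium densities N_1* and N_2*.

Setting both brackets to zero gives the nullclines N_1 + 1.12N_2 = 651 and 1.02N_1 + N_2 = 635.
Substituting N_2 = 635 - 1.02N_1 into the first: N_1(1 - 1.12·1.02) = 651 - 1.12·635.
So N_1* = -60.2/-0.142 = 423, and then N_2* = 635 - 1.02·423 = 204.

N_1* ≈ 423, N_2* ≈ 204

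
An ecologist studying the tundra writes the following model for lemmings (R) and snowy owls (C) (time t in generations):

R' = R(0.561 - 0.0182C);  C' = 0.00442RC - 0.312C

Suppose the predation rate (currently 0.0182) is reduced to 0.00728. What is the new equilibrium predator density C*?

At the interior fixed point, setting dR/dt = 0 with R > 0 fixes C* = (prey growth rate)/(RC coefficient) — independent of the other coefficients.
With the change, C* = 0.561/0.00728 = 77.1; it rises from 30.8.

C* ≈ 77.1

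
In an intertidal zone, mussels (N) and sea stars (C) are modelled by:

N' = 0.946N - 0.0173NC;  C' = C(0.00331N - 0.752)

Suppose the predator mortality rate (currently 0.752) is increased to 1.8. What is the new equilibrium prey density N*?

N* ≈ 544

At the interior fixed point, setting dC/dt = 0 with C > 0 fixes N* = (predator death rate)/(NC coefficient) — independent of the other coefficients.
With the change, N* = 1.8/0.00331 = 544; it rises from 227.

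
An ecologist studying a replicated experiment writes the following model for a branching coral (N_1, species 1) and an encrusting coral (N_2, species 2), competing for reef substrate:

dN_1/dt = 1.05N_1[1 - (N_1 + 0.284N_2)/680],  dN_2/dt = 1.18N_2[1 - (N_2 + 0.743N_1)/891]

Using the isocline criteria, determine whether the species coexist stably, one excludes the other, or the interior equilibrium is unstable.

Compare the nullcline intercepts: K1/α12 = 680/0.284 = 2390 > K2 = 891; K2/α21 = 891/0.743 = 1200 > K1 = 680.
Since both inequalities hold, each species can invade when rare, so the interior equilibrium is stable.

stable coexistence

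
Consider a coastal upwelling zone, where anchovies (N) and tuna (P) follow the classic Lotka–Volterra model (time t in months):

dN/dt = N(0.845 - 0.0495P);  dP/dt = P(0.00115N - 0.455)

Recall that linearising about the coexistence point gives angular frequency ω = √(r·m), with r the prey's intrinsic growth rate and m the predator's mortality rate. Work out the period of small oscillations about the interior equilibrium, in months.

T ≈ 10.1 months

Here r = 0.845 and m = 0.455, so r·m = 0.384.
ω = √0.384 = 0.62 per month, hence T = 2π/ω ≈ 10.1 months.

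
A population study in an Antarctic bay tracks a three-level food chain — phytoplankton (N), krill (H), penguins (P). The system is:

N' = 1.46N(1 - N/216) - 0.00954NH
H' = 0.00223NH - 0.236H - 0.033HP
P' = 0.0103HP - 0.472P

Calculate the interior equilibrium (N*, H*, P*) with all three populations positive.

N* ≈ 151, H* ≈ 45.8, P* ≈ 3.07

From dP/dt = 0: 0.0103H* = 0.472, so H* = 45.8.
From dN/dt = 0: 1.46(1 - N*/216) = 0.00954·45.8, giving N* = 216·(1 - 0.299) = 151.
From dH/dt = 0: 0.00223·151 - 0.236 = 0.033P*, so P* = 0.101/0.033 = 3.07.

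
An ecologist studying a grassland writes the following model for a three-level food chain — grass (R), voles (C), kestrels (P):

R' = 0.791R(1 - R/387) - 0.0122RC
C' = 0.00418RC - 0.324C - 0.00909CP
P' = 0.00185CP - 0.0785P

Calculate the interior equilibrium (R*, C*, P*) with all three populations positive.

R* ≈ 134, C* ≈ 42.4, P* ≈ 25.8

From dP/dt = 0: 0.00185C* = 0.0785, so C* = 42.4.
From dR/dt = 0: 0.791(1 - R*/387) = 0.0122·42.4, giving R* = 387·(1 - 0.654) = 134.
From dC/dt = 0: 0.00418·134 - 0.324 = 0.00909P*, so P* = 0.235/0.00909 = 25.8.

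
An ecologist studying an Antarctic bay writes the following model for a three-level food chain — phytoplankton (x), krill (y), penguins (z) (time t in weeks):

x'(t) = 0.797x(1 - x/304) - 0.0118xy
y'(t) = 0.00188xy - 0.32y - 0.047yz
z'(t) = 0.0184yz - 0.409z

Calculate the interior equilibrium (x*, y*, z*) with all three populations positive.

From dz/dt = 0: 0.0184y* = 0.409, so y* = 22.2.
From dx/dt = 0: 0.797(1 - x*/304) = 0.0118·22.2, giving x* = 304·(1 - 0.329) = 204.
From dy/dt = 0: 0.00188·204 - 0.32 = 0.047z*, so z* = 0.0634/0.047 = 1.35.

x* ≈ 204, y* ≈ 22.2, z* ≈ 1.35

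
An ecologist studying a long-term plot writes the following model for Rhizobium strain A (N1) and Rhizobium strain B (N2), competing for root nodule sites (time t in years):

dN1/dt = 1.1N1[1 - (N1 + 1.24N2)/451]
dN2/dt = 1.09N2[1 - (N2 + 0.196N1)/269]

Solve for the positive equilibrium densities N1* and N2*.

Setting both brackets to zero gives the nullclines N1 + 1.24N2 = 451 and 0.196N1 + N2 = 269.
Substituting N2 = 269 - 0.196N1 into the first: N1(1 - 1.24·0.196) = 451 - 1.24·269.
So N1* = 117/0.757 = 155, and then N2* = 269 - 0.196·155 = 239.

N1* ≈ 155, N2* ≈ 239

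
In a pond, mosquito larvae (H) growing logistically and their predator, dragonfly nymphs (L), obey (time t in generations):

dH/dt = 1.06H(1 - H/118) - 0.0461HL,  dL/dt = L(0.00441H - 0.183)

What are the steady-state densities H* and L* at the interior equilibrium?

From dL/dt = 0 with L > 0: 0.00441H* = 0.183, so H* = 41.5.
Substitute into dH/dt = 0: 1.06(1 - 41.5/118) = 0.0461L*.
The bracket is 0.648, giving L* = 0.687/0.0461 = 14.9.

H* ≈ 41.5, L* ≈ 14.9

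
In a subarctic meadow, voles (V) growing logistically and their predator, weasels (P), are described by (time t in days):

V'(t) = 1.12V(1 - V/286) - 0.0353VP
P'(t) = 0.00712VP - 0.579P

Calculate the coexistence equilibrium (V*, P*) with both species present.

From dP/dt = 0 with P > 0: 0.00712V* = 0.579, so V* = 81.3.
Substitute into dV/dt = 0: 1.12(1 - 81.3/286) = 0.0353P*.
The bracket is 0.716, giving P* = 0.802/0.0353 = 22.7.

V* ≈ 81.3, P* ≈ 22.7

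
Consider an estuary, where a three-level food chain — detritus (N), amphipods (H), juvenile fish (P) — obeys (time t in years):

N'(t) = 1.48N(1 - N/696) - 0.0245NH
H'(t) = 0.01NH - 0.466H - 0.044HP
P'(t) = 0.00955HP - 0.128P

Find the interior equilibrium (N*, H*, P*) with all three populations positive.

N* ≈ 542, H* ≈ 13.4, P* ≈ 112

From dP/dt = 0: 0.00955H* = 0.128, so H* = 13.4.
From dN/dt = 0: 1.48(1 - N*/696) = 0.0245·13.4, giving N* = 696·(1 - 0.222) = 542.
From dH/dt = 0: 0.01·542 - 0.466 = 0.044P*, so P* = 4.95/0.044 = 112.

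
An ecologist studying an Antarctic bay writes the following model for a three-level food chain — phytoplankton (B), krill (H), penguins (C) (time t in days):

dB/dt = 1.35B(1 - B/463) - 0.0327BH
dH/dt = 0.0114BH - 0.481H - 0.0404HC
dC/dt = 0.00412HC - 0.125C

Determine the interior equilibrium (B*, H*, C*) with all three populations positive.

B* ≈ 123, H* ≈ 30.3, C* ≈ 22.7

From dC/dt = 0: 0.00412H* = 0.125, so H* = 30.3.
From dB/dt = 0: 1.35(1 - B*/463) = 0.0327·30.3, giving B* = 463·(1 - 0.735) = 123.
From dH/dt = 0: 0.0114·123 - 0.481 = 0.0404C*, so C* = 0.918/0.0404 = 22.7.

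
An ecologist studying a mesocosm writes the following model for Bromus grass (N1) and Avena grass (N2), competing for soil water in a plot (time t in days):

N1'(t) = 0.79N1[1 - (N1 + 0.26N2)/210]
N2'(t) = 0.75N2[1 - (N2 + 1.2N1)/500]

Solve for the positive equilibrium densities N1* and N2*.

Setting both brackets to zero gives the nullclines N1 + 0.26N2 = 210 and 1.2N1 + N2 = 500.
Substituting N2 = 500 - 1.2N1 into the first: N1(1 - 0.26·1.2) = 210 - 0.26·500.
So N1* = 80/0.688 = 116, and then N2* = 500 - 1.2·116 = 360.

N1* ≈ 116, N2* ≈ 360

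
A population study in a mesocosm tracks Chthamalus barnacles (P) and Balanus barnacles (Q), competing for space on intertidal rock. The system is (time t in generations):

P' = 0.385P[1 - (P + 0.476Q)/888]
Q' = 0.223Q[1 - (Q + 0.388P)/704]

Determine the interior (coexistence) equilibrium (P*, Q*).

Setting both brackets to zero gives the nullclines P + 0.476Q = 888 and 0.388P + Q = 704.
Substituting Q = 704 - 0.388P into the first: P(1 - 0.476·0.388) = 888 - 0.476·704.
So P* = 553/0.815 = 678, and then Q* = 704 - 0.388·678 = 441.

P* ≈ 678, Q* ≈ 441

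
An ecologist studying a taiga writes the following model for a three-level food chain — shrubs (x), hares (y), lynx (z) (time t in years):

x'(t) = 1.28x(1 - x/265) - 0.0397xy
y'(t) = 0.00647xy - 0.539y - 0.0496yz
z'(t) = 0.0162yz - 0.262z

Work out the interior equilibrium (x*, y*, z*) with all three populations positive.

x* ≈ 132, y* ≈ 16.2, z* ≈ 6.36

From dz/dt = 0: 0.0162y* = 0.262, so y* = 16.2.
From dx/dt = 0: 1.28(1 - x*/265) = 0.0397·16.2, giving x* = 265·(1 - 0.502) = 132.
From dy/dt = 0: 0.00647·132 - 0.539 = 0.0496z*, so z* = 0.316/0.0496 = 6.36.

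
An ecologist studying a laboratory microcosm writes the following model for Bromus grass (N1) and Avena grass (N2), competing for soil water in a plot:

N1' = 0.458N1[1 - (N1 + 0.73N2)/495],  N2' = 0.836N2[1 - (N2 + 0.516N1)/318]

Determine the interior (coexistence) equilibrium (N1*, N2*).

Setting both brackets to zero gives the nullclines N1 + 0.73N2 = 495 and 0.516N1 + N2 = 318.
Substituting N2 = 318 - 0.516N1 into the first: N1(1 - 0.73·0.516) = 495 - 0.73·318.
So N1* = 263/0.623 = 422, and then N2* = 318 - 0.516·422 = 100.

N1* ≈ 422, N2* ≈ 100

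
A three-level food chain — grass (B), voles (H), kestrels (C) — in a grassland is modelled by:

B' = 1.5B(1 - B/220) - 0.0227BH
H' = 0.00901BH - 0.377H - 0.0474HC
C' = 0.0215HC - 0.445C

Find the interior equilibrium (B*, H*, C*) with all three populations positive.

From dC/dt = 0: 0.0215H* = 0.445, so H* = 20.7.
From dB/dt = 0: 1.5(1 - B*/220) = 0.0227·20.7, giving B* = 220·(1 - 0.313) = 151.
From dH/dt = 0: 0.00901·151 - 0.377 = 0.0474C*, so C* = 0.984/0.0474 = 20.8.

B* ≈ 151, H* ≈ 20.7, C* ≈ 20.8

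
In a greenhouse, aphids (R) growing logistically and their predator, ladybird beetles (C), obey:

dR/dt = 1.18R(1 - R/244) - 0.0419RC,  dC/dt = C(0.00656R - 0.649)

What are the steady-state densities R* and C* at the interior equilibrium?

R* ≈ 98.9, C* ≈ 16.7

From dC/dt = 0 with C > 0: 0.00656R* = 0.649, so R* = 98.9.
Substitute into dR/dt = 0: 1.18(1 - 98.9/244) = 0.0419C*.
The bracket is 0.595, giving C* = 0.702/0.0419 = 16.7.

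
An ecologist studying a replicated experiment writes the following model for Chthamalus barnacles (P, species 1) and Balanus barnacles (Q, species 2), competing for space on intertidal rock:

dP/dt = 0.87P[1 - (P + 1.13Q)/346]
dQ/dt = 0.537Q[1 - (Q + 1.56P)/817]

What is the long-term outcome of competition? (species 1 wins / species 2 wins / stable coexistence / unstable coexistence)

Compare the nullcline intercepts: K1/α12 = 346/1.13 = 306 < K2 = 817; K2/α21 = 817/1.56 = 524 > K1 = 346.
Since the inequalities point opposite ways, species 2 can invade but species 1 cannot.

species 2 excludes species 1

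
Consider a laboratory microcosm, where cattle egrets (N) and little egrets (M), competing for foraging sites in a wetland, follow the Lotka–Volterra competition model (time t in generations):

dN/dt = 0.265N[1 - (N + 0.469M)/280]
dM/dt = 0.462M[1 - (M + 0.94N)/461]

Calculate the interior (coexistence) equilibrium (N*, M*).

Setting both brackets to zero gives the nullclines N + 0.469M = 280 and 0.94N + M = 461.
Substituting M = 461 - 0.94N into the first: N(1 - 0.469·0.94) = 280 - 0.469·461.
So N* = 63.8/0.559 = 114, and then M* = 461 - 0.94·114 = 354.

N* ≈ 114, M* ≈ 354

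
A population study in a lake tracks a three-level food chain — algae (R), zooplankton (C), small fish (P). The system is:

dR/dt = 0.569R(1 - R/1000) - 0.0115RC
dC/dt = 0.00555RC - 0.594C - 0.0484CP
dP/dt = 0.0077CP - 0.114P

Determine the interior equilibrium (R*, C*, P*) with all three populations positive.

From dP/dt = 0: 0.0077C* = 0.114, so C* = 14.8.
From dR/dt = 0: 0.569(1 - R*/1000) = 0.0115·14.8, giving R* = 1000·(1 - 0.299) = 701.
From dC/dt = 0: 0.00555·701 - 0.594 = 0.0484P*, so P* = 3.3/0.0484 = 68.1.

R* ≈ 701, C* ≈ 14.8, P* ≈ 68.1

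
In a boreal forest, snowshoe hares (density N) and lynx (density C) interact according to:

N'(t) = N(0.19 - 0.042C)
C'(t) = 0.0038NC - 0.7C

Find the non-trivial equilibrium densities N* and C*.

Set dC/dt = 0 with C > 0: 0.0038N - 0.7 = 0, so N* = 0.7/0.0038 = 184.
Set dN/dt = 0 with N > 0: 0.19 - 0.042C = 0, so C* = 0.19/0.042 = 4.52.

N* ≈ 184, C* ≈ 4.52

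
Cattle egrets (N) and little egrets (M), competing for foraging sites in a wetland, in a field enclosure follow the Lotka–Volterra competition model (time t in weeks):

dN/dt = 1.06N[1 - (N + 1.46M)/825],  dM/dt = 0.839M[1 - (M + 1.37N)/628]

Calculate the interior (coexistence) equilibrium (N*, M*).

N* ≈ 91.9, M* ≈ 502

Setting both brackets to zero gives the nullclines N + 1.46M = 825 and 1.37N + M = 628.
Substituting M = 628 - 1.37N into the first: N(1 - 1.46·1.37) = 825 - 1.46·628.
So N* = -91.9/-1 = 91.9, and then M* = 628 - 1.37·91.9 = 502.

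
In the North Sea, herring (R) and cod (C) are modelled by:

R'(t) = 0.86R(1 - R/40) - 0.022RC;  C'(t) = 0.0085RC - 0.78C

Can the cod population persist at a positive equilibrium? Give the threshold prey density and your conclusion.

The predator equation gives dC/dt > 0 only when R > 0.78/0.0085 = 91.8.
Without the predator, R → K = 40. Since 40 < 91.8, the predator cannot invade.

Threshold R = 91.8; K < 91.8, so no, the predator goes extinct.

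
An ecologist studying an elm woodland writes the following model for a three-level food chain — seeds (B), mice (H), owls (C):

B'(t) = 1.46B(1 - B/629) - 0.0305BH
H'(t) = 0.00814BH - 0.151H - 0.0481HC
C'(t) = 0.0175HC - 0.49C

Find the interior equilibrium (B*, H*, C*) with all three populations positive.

From dC/dt = 0: 0.0175H* = 0.49, so H* = 28.
From dB/dt = 0: 1.46(1 - B*/629) = 0.0305·28, giving B* = 629·(1 - 0.585) = 261.
From dH/dt = 0: 0.00814·261 - 0.151 = 0.0481C*, so C* = 1.97/0.0481 = 41.

B* ≈ 261, H* ≈ 28, C* ≈ 41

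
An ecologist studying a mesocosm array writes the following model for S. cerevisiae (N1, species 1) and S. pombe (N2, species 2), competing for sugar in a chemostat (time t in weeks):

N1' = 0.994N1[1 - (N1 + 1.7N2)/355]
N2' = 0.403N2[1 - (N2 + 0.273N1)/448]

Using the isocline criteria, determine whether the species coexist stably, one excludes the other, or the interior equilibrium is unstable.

Compare the nullcline intercepts: K1/α12 = 355/1.7 = 209 < K2 = 448; K2/α21 = 448/0.273 = 1640 > K1 = 355.
Since the inequalities point opposite ways, species 2 can invade but species 1 cannot.

species 2 excludes species 1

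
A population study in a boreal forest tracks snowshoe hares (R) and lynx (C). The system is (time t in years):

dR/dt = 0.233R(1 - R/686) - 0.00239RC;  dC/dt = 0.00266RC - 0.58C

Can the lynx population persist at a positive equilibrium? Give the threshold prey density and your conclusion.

Threshold R = 218; K > 218, so yes, the predator persists.

The predator equation gives dC/dt > 0 only when R > 0.58/0.00266 = 218.
Without the predator, R → K = 686. Since 686 > 218, the predator can invade and persist.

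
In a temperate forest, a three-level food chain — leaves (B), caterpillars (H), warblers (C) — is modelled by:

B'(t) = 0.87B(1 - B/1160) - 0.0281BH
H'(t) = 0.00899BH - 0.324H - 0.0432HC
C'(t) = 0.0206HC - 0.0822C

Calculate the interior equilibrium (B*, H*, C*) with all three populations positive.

From dC/dt = 0: 0.0206H* = 0.0822, so H* = 3.99.
From dB/dt = 0: 0.87(1 - B*/1160) = 0.0281·3.99, giving B* = 1160·(1 - 0.129) = 1010.
From dH/dt = 0: 0.00899·1010 - 0.324 = 0.0432C*, so C* = 8.76/0.0432 = 203.

B* ≈ 1010, H* ≈ 3.99, C* ≈ 203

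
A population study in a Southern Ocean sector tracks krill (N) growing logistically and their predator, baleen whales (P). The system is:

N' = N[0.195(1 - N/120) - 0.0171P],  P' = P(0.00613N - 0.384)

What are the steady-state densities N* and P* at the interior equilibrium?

N* ≈ 62.6, P* ≈ 5.45

From dP/dt = 0 with P > 0: 0.00613N* = 0.384, so N* = 62.6.
Substitute into dN/dt = 0: 0.195(1 - 62.6/120) = 0.0171P*.
The bracket is 0.478, giving P* = 0.0932/0.0171 = 5.45.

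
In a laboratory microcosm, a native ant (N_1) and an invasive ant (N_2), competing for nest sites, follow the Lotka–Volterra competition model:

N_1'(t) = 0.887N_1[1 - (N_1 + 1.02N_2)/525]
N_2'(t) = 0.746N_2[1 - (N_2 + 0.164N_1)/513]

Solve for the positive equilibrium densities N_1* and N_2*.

Setting both brackets to zero gives the nullclines N_1 + 1.02N_2 = 525 and 0.164N_1 + N_2 = 513.
Substituting N_2 = 513 - 0.164N_1 into the first: N_1(1 - 1.02·0.164) = 525 - 1.02·513.
So N_1* = 1.74/0.833 = 2.09, and then N_2* = 513 - 0.164·2.09 = 513.

N_1* ≈ 2.09, N_2* ≈ 513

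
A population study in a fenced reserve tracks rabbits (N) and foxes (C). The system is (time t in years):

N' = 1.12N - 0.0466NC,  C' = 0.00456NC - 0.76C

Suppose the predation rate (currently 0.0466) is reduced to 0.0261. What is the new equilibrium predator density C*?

At the interior fixed point, setting dN/dt = 0 with N > 0 fixes C* = (prey growth rate)/(NC coefficient) — independent of the other coefficients.
With the change, C* = 1.12/0.0261 = 42.9; it rises from 24.

C* ≈ 42.9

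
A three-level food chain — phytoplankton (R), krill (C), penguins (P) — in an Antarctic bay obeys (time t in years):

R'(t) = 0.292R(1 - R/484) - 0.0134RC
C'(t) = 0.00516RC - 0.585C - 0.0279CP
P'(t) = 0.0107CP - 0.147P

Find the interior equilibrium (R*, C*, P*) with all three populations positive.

R* ≈ 179, C* ≈ 13.7, P* ≈ 12.1

From dP/dt = 0: 0.0107C* = 0.147, so C* = 13.7.
From dR/dt = 0: 0.292(1 - R*/484) = 0.0134·13.7, giving R* = 484·(1 - 0.63) = 179.
From dC/dt = 0: 0.00516·179 - 0.585 = 0.0279P*, so P* = 0.338/0.0279 = 12.1.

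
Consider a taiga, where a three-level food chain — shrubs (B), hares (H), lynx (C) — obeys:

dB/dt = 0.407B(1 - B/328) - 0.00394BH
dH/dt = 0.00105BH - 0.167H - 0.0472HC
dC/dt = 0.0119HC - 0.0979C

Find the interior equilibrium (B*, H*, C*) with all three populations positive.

From dC/dt = 0: 0.0119H* = 0.0979, so H* = 8.23.
From dB/dt = 0: 0.407(1 - B*/328) = 0.00394·8.23, giving B* = 328·(1 - 0.0796) = 302.
From dH/dt = 0: 0.00105·302 - 0.167 = 0.0472C*, so C* = 0.15/0.0472 = 3.18.

B* ≈ 302, H* ≈ 8.23, C* ≈ 3.18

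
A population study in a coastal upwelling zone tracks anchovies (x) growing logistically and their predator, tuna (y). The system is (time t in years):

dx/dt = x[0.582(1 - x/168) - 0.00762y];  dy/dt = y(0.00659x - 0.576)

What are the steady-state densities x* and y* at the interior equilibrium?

x* ≈ 87.4, y* ≈ 36.6

From dy/dt = 0 with y > 0: 0.00659x* = 0.576, so x* = 87.4.
Substitute into dx/dt = 0: 0.582(1 - 87.4/168) = 0.00762y*.
The bracket is 0.48, giving y* = 0.279/0.00762 = 36.6.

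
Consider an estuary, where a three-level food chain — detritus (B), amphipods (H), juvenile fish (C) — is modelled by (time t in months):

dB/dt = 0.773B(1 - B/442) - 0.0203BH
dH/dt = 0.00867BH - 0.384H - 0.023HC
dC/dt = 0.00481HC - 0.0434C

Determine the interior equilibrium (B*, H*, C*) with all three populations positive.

B* ≈ 337, H* ≈ 9.02, C* ≈ 110

From dC/dt = 0: 0.00481H* = 0.0434, so H* = 9.02.
From dB/dt = 0: 0.773(1 - B*/442) = 0.0203·9.02, giving B* = 442·(1 - 0.237) = 337.
From dH/dt = 0: 0.00867·337 - 0.384 = 0.023C*, so C* = 2.54/0.023 = 110.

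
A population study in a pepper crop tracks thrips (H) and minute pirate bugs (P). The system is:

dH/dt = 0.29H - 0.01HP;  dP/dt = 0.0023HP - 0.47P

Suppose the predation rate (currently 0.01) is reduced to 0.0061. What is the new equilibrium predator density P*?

At the interior fixed point, setting dH/dt = 0 with H > 0 fixes P* = (prey growth rate)/(HP coefficient) — independent of the other coefficients.
With the change, P* = 0.29/0.0061 = 47.5; it rises from 29.

P* ≈ 47.5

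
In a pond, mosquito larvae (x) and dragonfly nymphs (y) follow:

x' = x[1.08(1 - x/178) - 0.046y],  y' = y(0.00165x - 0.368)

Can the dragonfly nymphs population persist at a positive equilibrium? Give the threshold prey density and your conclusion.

Threshold x = 223; K < 223, so no, the predator goes extinct.

The predator equation gives dy/dt > 0 only when x > 0.368/0.00165 = 223.
Without the predator, x → K = 178. Since 178 < 223, the predator cannot invade.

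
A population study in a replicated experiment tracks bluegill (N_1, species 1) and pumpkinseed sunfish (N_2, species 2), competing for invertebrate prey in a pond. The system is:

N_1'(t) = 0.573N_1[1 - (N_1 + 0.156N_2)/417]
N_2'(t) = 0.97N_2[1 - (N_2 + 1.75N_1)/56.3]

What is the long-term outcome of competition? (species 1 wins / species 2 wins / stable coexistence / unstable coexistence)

Compare the nullcline intercepts: K1/α12 = 417/0.156 = 2670 > K2 = 56.3; K2/α21 = 56.3/1.75 = 32.2 < K1 = 417.
Since the inequalities point opposite ways, species 1 can invade but species 2 cannot.

species 1 excludes species 2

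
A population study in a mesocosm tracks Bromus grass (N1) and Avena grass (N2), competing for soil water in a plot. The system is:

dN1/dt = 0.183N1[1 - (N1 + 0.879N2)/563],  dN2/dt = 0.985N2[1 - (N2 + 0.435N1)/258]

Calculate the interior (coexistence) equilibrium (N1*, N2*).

Setting both brackets to zero gives the nullclines N1 + 0.879N2 = 563 and 0.435N1 + N2 = 258.
Substituting N2 = 258 - 0.435N1 into the first: N1(1 - 0.879·0.435) = 563 - 0.879·258.
So N1* = 336/0.618 = 544, and then N2* = 258 - 0.435·544 = 21.2.

N1* ≈ 544, N2* ≈ 21.2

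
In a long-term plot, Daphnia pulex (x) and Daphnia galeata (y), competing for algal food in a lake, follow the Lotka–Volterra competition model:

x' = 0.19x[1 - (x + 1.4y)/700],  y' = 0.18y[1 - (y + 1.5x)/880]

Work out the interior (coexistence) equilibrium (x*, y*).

x* ≈ 484, y* ≈ 155

Setting both brackets to zero gives the nullclines x + 1.4y = 700 and 1.5x + y = 880.
Substituting y = 880 - 1.5x into the first: x(1 - 1.4·1.5) = 700 - 1.4·880.
So x* = -532/-1.1 = 484, and then y* = 880 - 1.5·484 = 155.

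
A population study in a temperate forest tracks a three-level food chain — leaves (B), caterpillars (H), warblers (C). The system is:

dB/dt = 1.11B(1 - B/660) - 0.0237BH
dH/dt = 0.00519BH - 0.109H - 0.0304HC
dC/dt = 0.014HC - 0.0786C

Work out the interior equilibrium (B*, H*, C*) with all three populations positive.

B* ≈ 581, H* ≈ 5.61, C* ≈ 95.6

From dC/dt = 0: 0.014H* = 0.0786, so H* = 5.61.
From dB/dt = 0: 1.11(1 - B*/660) = 0.0237·5.61, giving B* = 660·(1 - 0.12) = 581.
From dH/dt = 0: 0.00519·581 - 0.109 = 0.0304C*, so C* = 2.91/0.0304 = 95.6.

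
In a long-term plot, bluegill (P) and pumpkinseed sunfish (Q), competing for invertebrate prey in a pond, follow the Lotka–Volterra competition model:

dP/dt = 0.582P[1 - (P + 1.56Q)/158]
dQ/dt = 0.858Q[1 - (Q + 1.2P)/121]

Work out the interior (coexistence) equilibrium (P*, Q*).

P* ≈ 35.3, Q* ≈ 78.7

Setting both brackets to zero gives the nullclines P + 1.56Q = 158 and 1.2P + Q = 121.
Substituting Q = 121 - 1.2P into the first: P(1 - 1.56·1.2) = 158 - 1.56·121.
So P* = -30.8/-0.872 = 35.3, and then Q* = 121 - 1.2·35.3 = 78.7.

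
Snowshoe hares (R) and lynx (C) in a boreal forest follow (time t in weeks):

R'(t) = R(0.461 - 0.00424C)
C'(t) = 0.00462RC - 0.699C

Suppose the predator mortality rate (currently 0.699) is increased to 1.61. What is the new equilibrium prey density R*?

R* ≈ 348

At the interior fixed point, setting dC/dt = 0 with C > 0 fixes R* = (predator death rate)/(RC coefficient) — independent of the other coefficients.
With the change, R* = 1.61/0.00462 = 348; it rises from 151.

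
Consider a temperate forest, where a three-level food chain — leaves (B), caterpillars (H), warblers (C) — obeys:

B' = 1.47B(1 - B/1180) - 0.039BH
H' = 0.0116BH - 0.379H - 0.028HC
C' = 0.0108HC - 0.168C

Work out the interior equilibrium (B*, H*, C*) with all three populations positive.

B* ≈ 693, H* ≈ 15.6, C* ≈ 274

From dC/dt = 0: 0.0108H* = 0.168, so H* = 15.6.
From dB/dt = 0: 1.47(1 - B*/1180) = 0.039·15.6, giving B* = 1180·(1 - 0.413) = 693.
From dH/dt = 0: 0.0116·693 - 0.379 = 0.028C*, so C* = 7.66/0.028 = 274.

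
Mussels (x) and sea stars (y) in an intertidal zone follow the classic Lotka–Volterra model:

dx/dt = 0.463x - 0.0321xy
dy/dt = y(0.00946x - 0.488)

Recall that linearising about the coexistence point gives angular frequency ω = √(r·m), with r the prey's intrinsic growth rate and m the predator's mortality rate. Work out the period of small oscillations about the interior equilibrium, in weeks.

T ≈ 13.2 weeks

Here r = 0.463 and m = 0.488, so r·m = 0.226.
ω = √0.226 = 0.475 per week, hence T = 2π/ω ≈ 13.2 weeks.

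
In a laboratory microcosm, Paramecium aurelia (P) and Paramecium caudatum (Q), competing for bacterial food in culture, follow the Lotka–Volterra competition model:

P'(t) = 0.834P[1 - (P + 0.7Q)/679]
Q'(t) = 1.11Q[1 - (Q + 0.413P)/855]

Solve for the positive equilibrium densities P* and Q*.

P* ≈ 113, Q* ≈ 808

Setting both brackets to zero gives the nullclines P + 0.7Q = 679 and 0.413P + Q = 855.
Substituting Q = 855 - 0.413P into the first: P(1 - 0.7·0.413) = 679 - 0.7·855.
So P* = 80.5/0.711 = 113, and then Q* = 855 - 0.413·113 = 808.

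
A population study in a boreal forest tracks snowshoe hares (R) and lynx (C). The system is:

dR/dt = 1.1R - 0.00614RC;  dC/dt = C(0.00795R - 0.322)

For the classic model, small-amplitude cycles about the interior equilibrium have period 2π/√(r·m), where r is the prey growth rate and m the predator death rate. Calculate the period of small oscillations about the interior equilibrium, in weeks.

T ≈ 10.6 weeks

Here r = 1.1 and m = 0.322, so r·m = 0.354.
ω = √0.354 = 0.595 per week, hence T = 2π/ω ≈ 10.6 weeks.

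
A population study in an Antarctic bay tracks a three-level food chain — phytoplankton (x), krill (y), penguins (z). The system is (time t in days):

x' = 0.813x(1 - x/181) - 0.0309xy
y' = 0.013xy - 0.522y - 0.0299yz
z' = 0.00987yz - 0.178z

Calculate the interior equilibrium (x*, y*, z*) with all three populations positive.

x* ≈ 56.9, y* ≈ 18, z* ≈ 7.3

From dz/dt = 0: 0.00987y* = 0.178, so y* = 18.
From dx/dt = 0: 0.813(1 - x*/181) = 0.0309·18, giving x* = 181·(1 - 0.685) = 56.9.
From dy/dt = 0: 0.013·56.9 - 0.522 = 0.0299z*, so z* = 0.218/0.0299 = 7.3.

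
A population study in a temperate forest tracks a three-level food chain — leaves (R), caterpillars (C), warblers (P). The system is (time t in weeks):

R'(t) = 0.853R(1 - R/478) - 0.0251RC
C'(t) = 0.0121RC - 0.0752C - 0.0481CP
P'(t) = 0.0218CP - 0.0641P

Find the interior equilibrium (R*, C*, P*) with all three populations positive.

R* ≈ 437, C* ≈ 2.94, P* ≈ 108

From dP/dt = 0: 0.0218C* = 0.0641, so C* = 2.94.
From dR/dt = 0: 0.853(1 - R*/478) = 0.0251·2.94, giving R* = 478·(1 - 0.0865) = 437.
From dC/dt = 0: 0.0121·437 - 0.0752 = 0.0481P*, so P* = 5.21/0.0481 = 108.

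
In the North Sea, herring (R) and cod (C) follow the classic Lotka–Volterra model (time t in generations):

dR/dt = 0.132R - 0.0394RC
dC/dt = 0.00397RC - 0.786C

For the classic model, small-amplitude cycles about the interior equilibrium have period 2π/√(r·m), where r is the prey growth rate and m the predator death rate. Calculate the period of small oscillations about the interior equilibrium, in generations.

Here r = 0.132 and m = 0.786, so r·m = 0.104.
ω = √0.104 = 0.322 per generation, hence T = 2π/ω ≈ 19.5 generations.

T ≈ 19.5 generations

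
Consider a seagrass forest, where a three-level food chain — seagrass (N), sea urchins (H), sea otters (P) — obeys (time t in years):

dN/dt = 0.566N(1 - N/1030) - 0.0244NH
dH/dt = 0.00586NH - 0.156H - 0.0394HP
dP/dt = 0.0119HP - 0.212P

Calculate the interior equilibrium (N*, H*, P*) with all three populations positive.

N* ≈ 239, H* ≈ 17.8, P* ≈ 31.6

From dP/dt = 0: 0.0119H* = 0.212, so H* = 17.8.
From dN/dt = 0: 0.566(1 - N*/1030) = 0.0244·17.8, giving N* = 1030·(1 - 0.768) = 239.
From dH/dt = 0: 0.00586·239 - 0.156 = 0.0394P*, so P* = 1.24/0.0394 = 31.6.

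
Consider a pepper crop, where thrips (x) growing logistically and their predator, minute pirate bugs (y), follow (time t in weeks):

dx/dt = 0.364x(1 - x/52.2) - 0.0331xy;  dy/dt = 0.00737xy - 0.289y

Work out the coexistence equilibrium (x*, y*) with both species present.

From dy/dt = 0 with y > 0: 0.00737x* = 0.289, so x* = 39.2.
Substitute into dx/dt = 0: 0.364(1 - 39.2/52.2) = 0.0331y*.
The bracket is 0.249, giving y* = 0.0906/0.0331 = 2.74.

x* ≈ 39.2, y* ≈ 2.74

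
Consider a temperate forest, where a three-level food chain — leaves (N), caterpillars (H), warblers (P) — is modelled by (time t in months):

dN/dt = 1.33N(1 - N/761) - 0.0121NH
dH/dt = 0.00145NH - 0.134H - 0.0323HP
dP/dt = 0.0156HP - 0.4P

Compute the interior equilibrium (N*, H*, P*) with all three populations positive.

N* ≈ 583, H* ≈ 25.6, P* ≈ 22

From dP/dt = 0: 0.0156H* = 0.4, so H* = 25.6.
From dN/dt = 0: 1.33(1 - N*/761) = 0.0121·25.6, giving N* = 761·(1 - 0.233) = 583.
From dH/dt = 0: 0.00145·583 - 0.134 = 0.0323P*, so P* = 0.712/0.0323 = 22.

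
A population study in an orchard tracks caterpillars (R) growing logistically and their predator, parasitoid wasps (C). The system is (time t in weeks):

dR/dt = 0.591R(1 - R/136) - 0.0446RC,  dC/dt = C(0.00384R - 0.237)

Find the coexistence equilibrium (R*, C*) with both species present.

R* ≈ 61.7, C* ≈ 7.24

From dC/dt = 0 with C > 0: 0.00384R* = 0.237, so R* = 61.7.
Substitute into dR/dt = 0: 0.591(1 - 61.7/136) = 0.0446C*.
The bracket is 0.546, giving C* = 0.323/0.0446 = 7.24.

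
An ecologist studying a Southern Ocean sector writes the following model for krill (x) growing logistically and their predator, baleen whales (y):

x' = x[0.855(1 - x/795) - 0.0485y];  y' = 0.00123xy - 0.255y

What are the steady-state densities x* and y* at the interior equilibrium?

x* ≈ 207, y* ≈ 13

From dy/dt = 0 with y > 0: 0.00123x* = 0.255, so x* = 207.
Substitute into dx/dt = 0: 0.855(1 - 207/795) = 0.0485y*.
The bracket is 0.739, giving y* = 0.632/0.0485 = 13.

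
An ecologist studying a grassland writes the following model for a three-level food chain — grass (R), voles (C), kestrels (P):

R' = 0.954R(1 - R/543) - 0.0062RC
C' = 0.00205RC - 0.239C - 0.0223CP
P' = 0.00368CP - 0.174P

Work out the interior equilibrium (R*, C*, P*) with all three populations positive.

R* ≈ 376, C* ≈ 47.3, P* ≈ 23.9

From dP/dt = 0: 0.00368C* = 0.174, so C* = 47.3.
From dR/dt = 0: 0.954(1 - R*/543) = 0.0062·47.3, giving R* = 543·(1 - 0.307) = 376.
From dC/dt = 0: 0.00205·376 - 0.239 = 0.0223P*, so P* = 0.532/0.0223 = 23.9.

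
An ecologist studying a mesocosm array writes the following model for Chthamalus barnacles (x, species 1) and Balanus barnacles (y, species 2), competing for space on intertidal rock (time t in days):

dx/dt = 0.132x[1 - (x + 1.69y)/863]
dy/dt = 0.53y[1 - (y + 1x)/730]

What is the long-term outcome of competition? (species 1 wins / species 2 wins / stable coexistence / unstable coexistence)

Compare the nullcline intercepts: K1/α12 = 863/1.69 = 511 < K2 = 730; K2/α21 = 730/1 = 730 < K1 = 863.
Since both are reversed, neither can invade when rare; the interior point is a saddle.

unstable coexistence (outcome depends on initial conditions)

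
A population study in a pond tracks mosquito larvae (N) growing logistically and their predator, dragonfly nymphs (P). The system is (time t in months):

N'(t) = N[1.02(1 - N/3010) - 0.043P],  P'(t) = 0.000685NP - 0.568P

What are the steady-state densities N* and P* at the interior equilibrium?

N* ≈ 829, P* ≈ 17.2

From dP/dt = 0 with P > 0: 0.000685N* = 0.568, so N* = 829.
Substitute into dN/dt = 0: 1.02(1 - 829/3010) = 0.043P*.
The bracket is 0.725, giving P* = 0.739/0.043 = 17.2.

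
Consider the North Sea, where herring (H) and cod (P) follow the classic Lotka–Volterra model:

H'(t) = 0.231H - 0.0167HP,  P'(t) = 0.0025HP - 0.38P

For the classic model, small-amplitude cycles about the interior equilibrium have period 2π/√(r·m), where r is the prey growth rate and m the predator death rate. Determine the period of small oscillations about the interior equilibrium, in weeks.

T ≈ 21.2 weeks

Here r = 0.231 and m = 0.38, so r·m = 0.0878.
ω = √0.0878 = 0.296 per week, hence T = 2π/ω ≈ 21.2 weeks.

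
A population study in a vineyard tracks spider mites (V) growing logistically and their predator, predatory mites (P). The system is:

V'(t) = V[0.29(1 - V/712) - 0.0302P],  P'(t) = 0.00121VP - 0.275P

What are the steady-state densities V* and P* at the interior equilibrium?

V* ≈ 227, P* ≈ 6.54

From dP/dt = 0 with P > 0: 0.00121V* = 0.275, so V* = 227.
Substitute into dV/dt = 0: 0.29(1 - 227/712) = 0.0302P*.
The bracket is 0.681, giving P* = 0.197/0.0302 = 6.54.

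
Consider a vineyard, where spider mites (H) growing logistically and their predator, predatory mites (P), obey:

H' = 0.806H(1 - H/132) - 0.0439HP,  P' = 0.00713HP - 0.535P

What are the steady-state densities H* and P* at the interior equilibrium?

H* ≈ 75, P* ≈ 7.92

From dP/dt = 0 with P > 0: 0.00713H* = 0.535, so H* = 75.
Substitute into dH/dt = 0: 0.806(1 - 75/132) = 0.0439P*.
The bracket is 0.432, giving P* = 0.348/0.0439 = 7.92.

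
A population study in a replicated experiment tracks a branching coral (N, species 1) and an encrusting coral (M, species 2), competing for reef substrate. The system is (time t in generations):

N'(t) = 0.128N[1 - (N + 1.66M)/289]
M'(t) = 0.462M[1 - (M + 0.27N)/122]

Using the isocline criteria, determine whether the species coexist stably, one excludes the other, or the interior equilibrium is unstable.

Compare the nullcline intercepts: K1/α12 = 289/1.66 = 174 > K2 = 122; K2/α21 = 122/0.27 = 452 > K1 = 289.
Since both inequalities hold, each species can invade when rare, so the interior equilibrium is stable.

stable coexistence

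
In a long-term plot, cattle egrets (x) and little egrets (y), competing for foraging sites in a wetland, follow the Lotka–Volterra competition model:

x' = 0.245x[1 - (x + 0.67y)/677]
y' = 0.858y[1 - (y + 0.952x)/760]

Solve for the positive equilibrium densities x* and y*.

x* ≈ 463, y* ≈ 319

Setting both brackets to zero gives the nullclines x + 0.67y = 677 and 0.952x + y = 760.
Substituting y = 760 - 0.952x into the first: x(1 - 0.67·0.952) = 677 - 0.67·760.
So x* = 168/0.362 = 463, and then y* = 760 - 0.952·463 = 319.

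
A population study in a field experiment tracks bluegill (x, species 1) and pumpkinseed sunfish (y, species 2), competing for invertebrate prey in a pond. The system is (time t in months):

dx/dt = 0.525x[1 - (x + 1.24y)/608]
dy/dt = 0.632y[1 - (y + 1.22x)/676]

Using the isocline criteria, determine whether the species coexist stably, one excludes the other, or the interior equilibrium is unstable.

Compare the nullcline intercepts: K1/α12 = 608/1.24 = 490 < K2 = 676; K2/α21 = 676/1.22 = 554 < K1 = 608.
Since both are reversed, neither can invade when rare; the interior point is a saddle.

unstable coexistence (outcome depends on initial conditions)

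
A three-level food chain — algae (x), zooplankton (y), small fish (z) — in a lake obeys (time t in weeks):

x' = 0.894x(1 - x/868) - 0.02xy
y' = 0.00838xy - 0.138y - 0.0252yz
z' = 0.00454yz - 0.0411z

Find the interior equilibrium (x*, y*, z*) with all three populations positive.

x* ≈ 692, y* ≈ 9.05, z* ≈ 225

From dz/dt = 0: 0.00454y* = 0.0411, so y* = 9.05.
From dx/dt = 0: 0.894(1 - x*/868) = 0.02·9.05, giving x* = 868·(1 - 0.203) = 692.
From dy/dt = 0: 0.00838·692 - 0.138 = 0.0252z*, so z* = 5.66/0.0252 = 225.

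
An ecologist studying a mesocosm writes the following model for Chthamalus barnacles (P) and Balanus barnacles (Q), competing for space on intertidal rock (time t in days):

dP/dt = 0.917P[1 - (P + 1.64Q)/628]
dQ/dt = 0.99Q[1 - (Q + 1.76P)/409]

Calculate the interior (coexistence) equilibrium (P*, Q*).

P* ≈ 22.7, Q* ≈ 369

Setting both brackets to zero gives the nullclines P + 1.64Q = 628 and 1.76P + Q = 409.
Substituting Q = 409 - 1.76P into the first: P(1 - 1.64·1.76) = 628 - 1.64·409.
So P* = -42.8/-1.89 = 22.7, and then Q* = 409 - 1.76·22.7 = 369.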